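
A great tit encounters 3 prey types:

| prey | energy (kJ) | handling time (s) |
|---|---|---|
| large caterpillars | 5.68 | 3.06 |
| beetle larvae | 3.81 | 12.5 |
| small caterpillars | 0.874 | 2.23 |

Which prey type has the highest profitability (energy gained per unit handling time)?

In descending order of E/h:
large caterpillars: 5.68/3.06 = 1.86 kJ/s
small caterpillars: 0.874/2.23 = 0.392 kJ/s
beetle larvae: 3.81/12.5 = 0.305 kJ/s

large caterpillars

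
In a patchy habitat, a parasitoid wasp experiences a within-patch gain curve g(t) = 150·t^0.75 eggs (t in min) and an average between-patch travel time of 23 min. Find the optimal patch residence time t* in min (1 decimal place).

By the marginal value theorem, leave when the instantaneous gain rate g'(t) equals the habitat-wide average g(t)/(T + t).
g'(t) = 0.75·150·t^-0.25. Setting 0.75·150·t^-0.25 = 150·t^0.75/(23+t) gives 0.75(23+t) = t, so 0.25·t = 0.75×23.
t* = 0.75×23/0.25 = 69 min.

69.0 min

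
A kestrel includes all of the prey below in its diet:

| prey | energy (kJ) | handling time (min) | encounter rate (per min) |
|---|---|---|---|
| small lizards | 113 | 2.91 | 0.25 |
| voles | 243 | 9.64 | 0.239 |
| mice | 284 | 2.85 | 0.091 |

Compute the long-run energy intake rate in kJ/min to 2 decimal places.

26.14 kJ/min

Energy encountered per unit search time: 0.25×113 + 0.239×243 + 0.091×284 = 112.2 kJ/min.
Handling time per unit search time: 0.25×2.91 + 0.239×9.64 + 0.091×2.85 = 3.291.
Rate = 112.2/(1 + 3.291) = 26.14 kJ/min.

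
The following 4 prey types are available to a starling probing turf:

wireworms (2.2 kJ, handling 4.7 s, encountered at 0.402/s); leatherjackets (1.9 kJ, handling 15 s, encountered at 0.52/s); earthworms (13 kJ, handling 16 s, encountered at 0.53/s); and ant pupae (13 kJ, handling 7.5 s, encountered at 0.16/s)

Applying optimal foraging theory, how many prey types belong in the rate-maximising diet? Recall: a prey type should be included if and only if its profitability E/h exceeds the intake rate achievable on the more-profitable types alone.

1

Rank by E/h (kJ/s): ant pupae 1.73, earthworms 0.812, wireworms 0.468, leatherjackets 0.127. Include each in turn until the next type's E/h falls below the running intake rate.
Rate on top 1: 0.9455. earthworms: 0.812 < 0.9455 → exclude; stop.
Optimal diet: ant pupae — 1 of 4 types.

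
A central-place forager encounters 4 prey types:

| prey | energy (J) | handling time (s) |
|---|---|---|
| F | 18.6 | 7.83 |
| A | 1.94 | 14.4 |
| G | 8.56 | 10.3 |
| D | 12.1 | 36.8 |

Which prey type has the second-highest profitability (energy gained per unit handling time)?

G

In descending order of E/h:
F: 18.6/7.83 = 2.38 J/s
G: 8.56/10.3 = 0.831 J/s
D: 12.1/36.8 = 0.329 J/s
A: 1.94/14.4 = 0.135 J/s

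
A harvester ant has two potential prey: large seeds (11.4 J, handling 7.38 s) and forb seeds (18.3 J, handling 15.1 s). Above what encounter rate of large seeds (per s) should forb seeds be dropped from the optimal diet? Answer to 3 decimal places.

The zero-one rule: include forb seeds iff E₂/h₂ > λE₁/(1+λh₁). Equality gives the switch point.
λE₁h₂ = E₂ + λE₂h₁ ⇒ λ = E₂/(E₁h₂ − E₂h₁) = 18.3/(172.1 − 135.1) = 0.4934 per s.

0.493 per s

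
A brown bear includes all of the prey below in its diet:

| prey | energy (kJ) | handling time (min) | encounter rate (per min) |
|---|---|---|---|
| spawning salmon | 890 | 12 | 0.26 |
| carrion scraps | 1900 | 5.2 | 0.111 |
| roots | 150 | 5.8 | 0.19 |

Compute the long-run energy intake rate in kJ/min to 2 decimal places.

81.18 kJ/min

R = Σλ_iE_i / (1 + Σλ_ih_i)
Numerator: 0.26×890 + 0.111×1900 + 0.19×150 = 470.8
Denominator: 1 + 0.26×12 + 0.111×5.2 + 0.19×5.8 = 5.799
R = 470.8/5.799 = 81.18 kJ/min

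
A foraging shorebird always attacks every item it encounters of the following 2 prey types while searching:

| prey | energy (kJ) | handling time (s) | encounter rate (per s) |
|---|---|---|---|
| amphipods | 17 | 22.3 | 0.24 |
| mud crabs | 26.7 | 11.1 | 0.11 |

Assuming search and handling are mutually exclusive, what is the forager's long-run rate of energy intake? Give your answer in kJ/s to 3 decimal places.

Energy encountered per unit search time: 0.24×17 + 0.11×26.7 = 7.017 kJ/s.
Handling time per unit search time: 0.24×22.3 + 0.11×11.1 = 6.573.
Rate = 7.017/(1 + 6.573) = 0.9266 kJ/s.

0.927 kJ/s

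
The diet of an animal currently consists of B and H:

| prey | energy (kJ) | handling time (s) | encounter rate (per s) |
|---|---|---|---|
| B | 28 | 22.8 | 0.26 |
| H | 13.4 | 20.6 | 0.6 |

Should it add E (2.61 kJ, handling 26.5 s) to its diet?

No

Current rate: (0.26×28 + 0.6×13.4)/(1 + 0.26×22.8 + 0.6×20.6) = 0.7943 kJ/s.
Profitability of E: 2.61/26.5 = 0.09849 kJ/s.
0.09849 < 0.7943, so adding E would lower the average — exclude it.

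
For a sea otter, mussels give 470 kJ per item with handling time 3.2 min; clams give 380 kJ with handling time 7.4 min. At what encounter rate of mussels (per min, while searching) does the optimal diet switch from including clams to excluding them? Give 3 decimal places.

0.168 per min

Drop clams once their profitability E₂/h₂ falls below the rate achievable on mussels alone: E₂/h₂ = λE₁/(1 + λh₁).
Solve for λ: λE₁h₂ = E₂(1 + λh₁) → λ(E₁h₂ − E₂h₁) = E₂ → λ = E₂/(E₁h₂ − E₂h₁).
λ = 380/(470×7.4 − 380×3.2) = 380/2262 = 0.168 per min.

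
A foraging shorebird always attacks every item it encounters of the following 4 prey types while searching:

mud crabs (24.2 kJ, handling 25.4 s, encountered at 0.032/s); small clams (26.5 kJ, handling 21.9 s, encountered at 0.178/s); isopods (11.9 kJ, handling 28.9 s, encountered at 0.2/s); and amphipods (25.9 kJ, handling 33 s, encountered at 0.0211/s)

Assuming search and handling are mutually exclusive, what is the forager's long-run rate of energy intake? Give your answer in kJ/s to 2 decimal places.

0.69 kJ/s

Energy encountered per unit search time: 0.032×24.2 + 0.178×26.5 + 0.2×11.9 + 0.0211×25.9 = 8.418 kJ/s.
Handling time per unit search time: 0.032×25.4 + 0.178×21.9 + 0.2×28.9 + 0.0211×33 = 11.19.
Rate = 8.418/(1 + 11.19) = 0.6907 kJ/s.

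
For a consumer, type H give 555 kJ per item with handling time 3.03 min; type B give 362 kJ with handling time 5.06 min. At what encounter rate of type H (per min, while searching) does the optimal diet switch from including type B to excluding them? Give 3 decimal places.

0.212 per min

Drop type B once their profitability E₂/h₂ falls below the rate achievable on type H alone: E₂/h₂ = λE₁/(1 + λh₁).
Solve for λ: λE₁h₂ = E₂(1 + λh₁) → λ(E₁h₂ − E₂h₁) = E₂ → λ = E₂/(E₁h₂ − E₂h₁).
λ = 362/(555×5.06 − 362×3.03) = 362/1711 = 0.2115 per min.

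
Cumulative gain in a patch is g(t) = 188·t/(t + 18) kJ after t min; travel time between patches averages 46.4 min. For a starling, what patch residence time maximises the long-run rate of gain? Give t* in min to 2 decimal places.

Optimal t* satisfies g'(t*) = g(t*)/(T + t*).
g'(t) = 188·18/(t + 18)². Setting 188·18/(t+18)² = 188t/[(t+18)(46.4+t)] gives 18(46.4+t) = t(t+18), so t² = 18×46.4 = 835.2.
t* = √835.2 = 28.9 min.

28.90 min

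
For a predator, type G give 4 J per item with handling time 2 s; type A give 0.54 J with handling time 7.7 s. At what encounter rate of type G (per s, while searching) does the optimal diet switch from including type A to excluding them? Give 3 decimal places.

The zero-one rule: include type A iff E₂/h₂ > λE₁/(1+λh₁). Equality gives the switch point.
λE₁h₂ = E₂ + λE₂h₁ ⇒ λ = E₂/(E₁h₂ − E₂h₁) = 0.54/(30.8 − 1.08) = 0.01817 per s.

0.018 per s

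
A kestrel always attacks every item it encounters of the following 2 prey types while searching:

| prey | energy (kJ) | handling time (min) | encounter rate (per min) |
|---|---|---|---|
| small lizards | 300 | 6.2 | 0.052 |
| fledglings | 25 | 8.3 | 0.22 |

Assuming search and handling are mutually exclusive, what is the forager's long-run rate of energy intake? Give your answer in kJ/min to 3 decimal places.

6.702 kJ/min

R = Σλ_iE_i / (1 + Σλ_ih_i)
Numerator: 0.052×300 + 0.22×25 = 21.1
Denominator: 1 + 0.052×6.2 + 0.22×8.3 = 3.148
R = 21.1/3.148 = 6.702 kJ/min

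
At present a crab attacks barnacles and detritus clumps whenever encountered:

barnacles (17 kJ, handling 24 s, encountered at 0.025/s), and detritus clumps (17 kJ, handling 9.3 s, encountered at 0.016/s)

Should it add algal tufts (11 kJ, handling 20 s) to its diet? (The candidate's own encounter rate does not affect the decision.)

Yes

Current rate: (0.025×17 + 0.016×17)/(1 + 0.025×24 + 0.016×9.3) = 0.3986 kJ/s.
algal tufts: E/h = 11/20 = 0.55 kJ/s.
Since 0.55 > R, including algal tufts increases the long-run rate.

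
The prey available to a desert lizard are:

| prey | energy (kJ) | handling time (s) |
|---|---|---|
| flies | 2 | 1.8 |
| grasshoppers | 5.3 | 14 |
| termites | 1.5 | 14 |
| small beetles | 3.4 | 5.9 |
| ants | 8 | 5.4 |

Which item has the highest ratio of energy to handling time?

ants

In descending order of E/h:
ants: 8/5.4 = 1.48 kJ/s
flies: 2/1.8 = 1.11 kJ/s
small beetles: 3.4/5.9 = 0.576 kJ/s
grasshoppers: 5.3/14 = 0.379 kJ/s
termites: 1.5/14 = 0.107 kJ/s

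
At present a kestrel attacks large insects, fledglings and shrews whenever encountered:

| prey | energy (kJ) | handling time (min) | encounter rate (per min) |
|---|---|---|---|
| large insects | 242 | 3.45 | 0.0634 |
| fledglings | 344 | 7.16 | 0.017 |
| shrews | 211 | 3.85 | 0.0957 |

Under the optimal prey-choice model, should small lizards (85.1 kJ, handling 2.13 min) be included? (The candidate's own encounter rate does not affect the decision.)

Intake rate on the current diet: R = (0.0634×242 + 0.017×344 + 0.0957×211) / (1 + 0.0634×3.45 + 0.017×7.16 + 0.0957×3.85) = 41.38/1.709 = 24.22 kJ/min.
small lizards: E/h = 85.1/2.13 = 39.95 kJ/min.
Since 39.95 > R, including small lizards increases the long-run rate.

Yes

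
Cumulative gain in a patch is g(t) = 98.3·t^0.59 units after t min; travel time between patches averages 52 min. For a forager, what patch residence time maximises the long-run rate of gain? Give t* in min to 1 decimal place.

Optimal t* satisfies g'(t*) = g(t*)/(T + t*).
g'(t) = 0.59·98.3·t^-0.41. Setting 0.59·98.3·t^-0.41 = 98.3·t^0.59/(52+t) gives 0.59(52+t) = t, so 0.41·t = 0.59×52.
t* = 0.59×52/0.41 = 74.83 min.

74.8 min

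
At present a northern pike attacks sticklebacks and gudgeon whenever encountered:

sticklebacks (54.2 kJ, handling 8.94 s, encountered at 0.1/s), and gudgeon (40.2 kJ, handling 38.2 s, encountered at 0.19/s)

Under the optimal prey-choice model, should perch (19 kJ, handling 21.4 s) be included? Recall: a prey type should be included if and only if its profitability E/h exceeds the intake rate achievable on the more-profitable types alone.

No

Current rate: (0.1×54.2 + 0.19×40.2)/(1 + 0.1×8.94 + 0.19×38.2) = 1.427 kJ/s.
perch: E/h = 19/21.4 = 0.8879 kJ/s.
Since 0.8879 < R, time spent handling perch is better spent searching.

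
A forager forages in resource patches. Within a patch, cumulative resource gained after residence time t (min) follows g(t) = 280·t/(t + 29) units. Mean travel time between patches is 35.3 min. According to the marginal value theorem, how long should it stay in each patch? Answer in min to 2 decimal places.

By the marginal value theorem, leave when the instantaneous gain rate g'(t) equals the habitat-wide average g(t)/(T + t).
g'(t) = 280·29/(t + 29)². Setting 280·29/(t+29)² = 280t/[(t+29)(35.3+t)] gives 29(35.3+t) = t(t+29), so t² = 29×35.3 = 1024.
t* = √1024 = 32 min.

32.00 min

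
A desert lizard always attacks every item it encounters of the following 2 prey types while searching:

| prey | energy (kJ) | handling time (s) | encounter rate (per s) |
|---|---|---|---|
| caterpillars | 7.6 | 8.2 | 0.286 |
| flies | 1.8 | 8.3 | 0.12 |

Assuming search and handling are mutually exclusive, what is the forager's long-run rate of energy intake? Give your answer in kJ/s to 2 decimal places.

R = Σλ_iE_i / (1 + Σλ_ih_i)
Numerator: 0.286×7.6 + 0.12×1.8 = 2.39
Denominator: 1 + 0.286×8.2 + 0.12×8.3 = 4.341
R = 2.39/4.341 = 0.5504 kJ/s

0.55 kJ/s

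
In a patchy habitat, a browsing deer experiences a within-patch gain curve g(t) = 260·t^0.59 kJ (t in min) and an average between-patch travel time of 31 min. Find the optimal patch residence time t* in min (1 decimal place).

Optimal t* satisfies g'(t*) = g(t*)/(T + t*).
g'(t) = 0.59·260·t^-0.41. Setting 0.59·260·t^-0.41 = 260·t^0.59/(31+t) gives 0.59(31+t) = t, so 0.41·t = 0.59×31.
t* = 0.59×31/0.41 = 44.61 min.

44.6 min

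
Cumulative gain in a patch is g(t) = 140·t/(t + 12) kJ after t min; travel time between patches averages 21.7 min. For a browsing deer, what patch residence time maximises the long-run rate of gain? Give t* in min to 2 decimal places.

Optimal t* satisfies g'(t*) = g(t*)/(T + t*).
g'(t) = 140·12/(t + 12)². Setting 140·12/(t+12)² = 140t/[(t+12)(21.7+t)] gives 12(21.7+t) = t(t+12), so t² = 12×21.7 = 260.4.
t* = √260.4 = 16.14 min.

16.14 min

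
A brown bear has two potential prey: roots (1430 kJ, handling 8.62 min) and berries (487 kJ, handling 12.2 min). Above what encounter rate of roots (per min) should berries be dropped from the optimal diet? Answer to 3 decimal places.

At the threshold, the rate on roots alone equals the profitability of berries: λ·1430/(1 + λ·8.62) = 487/12.2 = 39.92.
Rearranging, λ(1430 − 39.92×8.62) = 39.92, so λ = 39.92/1086 = 0.03676 per min.

0.037 per min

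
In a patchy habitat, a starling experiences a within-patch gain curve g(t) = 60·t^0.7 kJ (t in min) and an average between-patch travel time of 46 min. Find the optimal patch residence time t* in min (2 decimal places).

107.33 min

Maximise g(t)/(T+t): set derivative to zero → g'(t)(T+t) = g(t).
g'(t) = 0.7·60·t^-0.3. Setting 0.7·60·t^-0.3 = 60·t^0.7/(46+t) gives 0.7(46+t) = t, so 0.30·t = 0.7×46.
t* = 0.7×46/0.30 = 107.3 min.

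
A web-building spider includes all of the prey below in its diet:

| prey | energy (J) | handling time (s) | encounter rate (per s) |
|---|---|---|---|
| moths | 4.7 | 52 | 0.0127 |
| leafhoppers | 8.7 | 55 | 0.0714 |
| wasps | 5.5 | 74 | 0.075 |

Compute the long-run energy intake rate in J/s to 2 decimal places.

R = Σλ_iE_i / (1 + Σλ_ih_i)
Numerator: 0.0127×4.7 + 0.0714×8.7 + 0.075×5.5 = 1.093
Denominator: 1 + 0.0127×52 + 0.0714×55 + 0.075×74 = 11.14
R = 1.093/11.14 = 0.09817 J/s

0.10 J/s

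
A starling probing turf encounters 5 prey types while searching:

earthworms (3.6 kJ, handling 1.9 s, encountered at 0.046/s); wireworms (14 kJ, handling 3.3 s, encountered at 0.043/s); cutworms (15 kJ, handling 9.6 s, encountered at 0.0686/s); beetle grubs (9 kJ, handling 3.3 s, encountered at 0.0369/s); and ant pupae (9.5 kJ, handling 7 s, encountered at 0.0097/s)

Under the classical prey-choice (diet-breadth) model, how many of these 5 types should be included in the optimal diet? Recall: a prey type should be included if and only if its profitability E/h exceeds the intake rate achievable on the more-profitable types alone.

E/h in descending order: wireworms 4.24, beetle grubs 2.73, earthworms 1.89, cutworms 1.56, ant pupae 1.36 kJ/s. The optimal diet is the largest prefix of this list for which every included type satisfies E_i/h_i > R on the types above it.
Rate on top 1: 0.5272. beetle grubs: 2.73 > 0.5272 → include.
Rate on top 2: 0.7392. earthworms: 1.89 > 0.7392 → include.
Rate on top 3: 0.8139. cutworms: 1.56 > 0.8139 → include.
Rate on top 4: 1.059. ant pupae: 1.36 > 1.059 → include.
Optimal diet: wireworms, beetle grubs, earthworms, cutworms, ant pupae — 5 of 5 types.

5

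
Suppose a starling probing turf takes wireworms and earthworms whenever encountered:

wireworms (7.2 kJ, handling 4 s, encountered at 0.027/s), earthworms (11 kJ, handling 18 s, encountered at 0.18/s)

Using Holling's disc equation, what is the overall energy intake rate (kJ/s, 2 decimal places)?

R = Σλ_iE_i / (1 + Σλ_ih_i)
Numerator: 0.027×7.2 + 0.18×11 = 2.174
Denominator: 1 + 0.027×4 + 0.18×18 = 4.348
R = 2.174/4.348 = 0.5001 kJ/s

0.50 kJ/s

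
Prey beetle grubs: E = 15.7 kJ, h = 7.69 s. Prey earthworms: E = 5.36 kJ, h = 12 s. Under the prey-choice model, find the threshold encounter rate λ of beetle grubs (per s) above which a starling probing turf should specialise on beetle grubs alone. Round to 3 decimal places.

The zero-one rule: include earthworms iff E₂/h₂ > λE₁/(1+λh₁). Equality gives the switch point.
λE₁h₂ = E₂ + λE₂h₁ ⇒ λ = E₂/(E₁h₂ − E₂h₁) = 5.36/(188.4 − 41.22) = 0.03642 per s.

0.036 per s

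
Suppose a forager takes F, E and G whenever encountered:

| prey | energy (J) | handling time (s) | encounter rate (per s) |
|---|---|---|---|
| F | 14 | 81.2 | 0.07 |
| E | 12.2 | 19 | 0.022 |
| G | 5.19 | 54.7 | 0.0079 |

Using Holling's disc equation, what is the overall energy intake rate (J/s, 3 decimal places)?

0.171 J/s

Energy encountered per unit search time: 0.07×14 + 0.022×12.2 + 0.0079×5.19 = 1.289 J/s.
Handling time per unit search time: 0.07×81.2 + 0.022×19 + 0.0079×54.7 = 6.534.
Rate = 1.289/(1 + 6.534) = 0.1711 J/s.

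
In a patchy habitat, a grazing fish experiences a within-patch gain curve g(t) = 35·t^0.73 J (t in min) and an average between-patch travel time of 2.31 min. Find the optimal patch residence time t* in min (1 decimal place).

6.2 min

Maximise g(t)/(T+t): set derivative to zero → g'(t)(T+t) = g(t).
g'(t) = 0.73·35·t^-0.27. Setting 0.73·35·t^-0.27 = 35·t^0.73/(2.31+t) gives 0.73(2.31+t) = t, so 0.27·t = 0.73×2.31.
t* = 0.73×2.31/0.27 = 6.246 min.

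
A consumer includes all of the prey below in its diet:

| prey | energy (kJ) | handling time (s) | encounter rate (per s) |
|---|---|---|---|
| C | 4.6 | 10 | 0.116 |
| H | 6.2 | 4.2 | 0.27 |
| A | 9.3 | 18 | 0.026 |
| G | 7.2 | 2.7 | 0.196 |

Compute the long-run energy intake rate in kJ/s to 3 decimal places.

0.900 kJ/s

R = (0.116×4.6 + 0.27×6.2 + 0.026×9.3 + 0.196×7.2) / (1 + 0.116×10 + 0.27×4.2 + 0.026×18 + 0.196×2.7) = 3.861/4.291 = 0.8997 kJ/s.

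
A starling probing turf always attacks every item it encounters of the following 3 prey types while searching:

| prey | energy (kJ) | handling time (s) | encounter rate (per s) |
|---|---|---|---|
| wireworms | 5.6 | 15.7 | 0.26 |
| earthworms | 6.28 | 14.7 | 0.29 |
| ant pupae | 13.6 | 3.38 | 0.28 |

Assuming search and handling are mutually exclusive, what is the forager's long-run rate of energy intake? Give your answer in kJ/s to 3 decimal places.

R = (0.26×5.6 + 0.29×6.28 + 0.28×13.6) / (1 + 0.26×15.7 + 0.29×14.7 + 0.28×3.38) = 7.085/10.29 = 0.6885 kJ/s.

0.688 kJ/s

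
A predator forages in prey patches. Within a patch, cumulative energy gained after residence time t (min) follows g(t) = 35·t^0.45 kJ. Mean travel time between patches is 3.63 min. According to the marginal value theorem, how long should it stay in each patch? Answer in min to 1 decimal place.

By the marginal value theorem, leave when the instantaneous gain rate g'(t) equals the habitat-wide average g(t)/(T + t).
g'(t) = 0.45·35·t^-0.55. Setting 0.45·35·t^-0.55 = 35·t^0.45/(3.63+t) gives 0.45(3.63+t) = t, so 0.55·t = 0.45×3.63.
t* = 0.45×3.63/0.55 = 2.97 min.

3.0 min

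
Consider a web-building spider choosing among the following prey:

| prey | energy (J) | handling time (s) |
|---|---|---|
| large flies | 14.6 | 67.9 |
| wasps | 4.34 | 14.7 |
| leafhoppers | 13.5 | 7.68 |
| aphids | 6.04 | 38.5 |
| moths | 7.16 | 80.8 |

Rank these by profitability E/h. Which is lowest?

moths

In descending order of E/h:
leafhoppers: 13.5/7.68 = 1.76 J/s
wasps: 4.34/14.7 = 0.295 J/s
large flies: 14.6/67.9 = 0.215 J/s
aphids: 6.04/38.5 = 0.157 J/s
moths: 7.16/80.8 = 0.0886 J/s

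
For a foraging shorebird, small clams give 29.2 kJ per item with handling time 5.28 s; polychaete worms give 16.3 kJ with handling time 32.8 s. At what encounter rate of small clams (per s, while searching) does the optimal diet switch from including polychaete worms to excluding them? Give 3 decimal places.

At the threshold, the rate on small clams alone equals the profitability of polychaete worms: λ·29.2/(1 + λ·5.28) = 16.3/32.8 = 0.497.
Rearranging, λ(29.2 − 0.497×5.28) = 0.497, so λ = 0.497/26.58 = 0.0187 per s.

0.019 per s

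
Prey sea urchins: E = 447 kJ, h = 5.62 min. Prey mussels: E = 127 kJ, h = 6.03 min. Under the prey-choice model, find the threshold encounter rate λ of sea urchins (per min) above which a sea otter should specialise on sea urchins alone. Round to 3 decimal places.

0.064 per min

The zero-one rule: include mussels iff E₂/h₂ > λE₁/(1+λh₁). Equality gives the switch point.
λE₁h₂ = E₂ + λE₂h₁ ⇒ λ = E₂/(E₁h₂ − E₂h₁) = 127/(2695 − 713.7) = 0.06409 per min.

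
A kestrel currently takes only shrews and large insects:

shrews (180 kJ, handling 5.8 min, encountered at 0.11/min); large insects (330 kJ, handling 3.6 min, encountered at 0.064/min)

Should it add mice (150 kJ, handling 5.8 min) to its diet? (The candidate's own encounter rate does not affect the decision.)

Yes

Intake rate on the current diet: R = (0.11×180 + 0.064×330) / (1 + 0.11×5.8 + 0.064×3.6) = 40.92/1.868 = 21.9 kJ/min.
Profitability of mice: 150/5.8 = 25.86 kJ/min.
Since 25.86 > R, including mice increases the long-run rate.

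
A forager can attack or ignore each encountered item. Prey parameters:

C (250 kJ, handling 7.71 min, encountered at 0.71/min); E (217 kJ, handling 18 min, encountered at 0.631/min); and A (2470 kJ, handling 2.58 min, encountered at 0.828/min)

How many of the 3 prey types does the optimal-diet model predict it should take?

1

Profitabilities (E/h, kJ/min): A 957, C 32.4, E 12.1. Add prey in this order while the next type's profitability exceeds the intake rate on those already taken.
Rate on top 1: 652.1. C: 32.4 < 652.1 → exclude; stop.
Optimal diet: A — 1 of 3 types.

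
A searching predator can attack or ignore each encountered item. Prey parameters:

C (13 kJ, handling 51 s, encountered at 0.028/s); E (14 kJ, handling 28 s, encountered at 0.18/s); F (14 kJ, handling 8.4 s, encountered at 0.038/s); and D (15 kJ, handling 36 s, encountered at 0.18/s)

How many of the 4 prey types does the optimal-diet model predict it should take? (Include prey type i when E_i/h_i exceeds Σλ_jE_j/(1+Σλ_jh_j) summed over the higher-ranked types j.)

2

Rank by E/h (kJ/s): F 1.67, E 0.5, D 0.417, C 0.255. Include each in turn until the next type's E/h falls below the running intake rate.
Rate on top 1: 0.4033. E: 0.5 > 0.4033 → include.
Rate on top 2: 0.4799. D: 0.417 < 0.4799 → exclude; stop.
Optimal diet: F, E — 2 of 4 types.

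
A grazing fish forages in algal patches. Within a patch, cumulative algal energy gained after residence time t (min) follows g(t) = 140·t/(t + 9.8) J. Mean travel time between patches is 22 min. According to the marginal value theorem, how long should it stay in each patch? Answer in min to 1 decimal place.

14.7 min

Maximise g(t)/(T+t): set derivative to zero → g'(t)(T+t) = g(t).
g'(t) = 140·9.8/(t + 9.8)². Setting 140·9.8/(t+9.8)² = 140t/[(t+9.8)(22+t)] gives 9.8(22+t) = t(t+9.8), so t² = 9.8×22 = 215.6.
t* = √215.6 = 14.68 min.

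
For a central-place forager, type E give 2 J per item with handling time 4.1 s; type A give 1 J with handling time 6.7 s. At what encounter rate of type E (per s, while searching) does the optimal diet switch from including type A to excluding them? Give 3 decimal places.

Drop type A once their profitability E₂/h₂ falls below the rate achievable on type E alone: E₂/h₂ = λE₁/(1 + λh₁).
Solve for λ: λE₁h₂ = E₂(1 + λh₁) → λ(E₁h₂ − E₂h₁) = E₂ → λ = E₂/(E₁h₂ − E₂h₁).
λ = 1/(2×6.7 − 1×4.1) = 1/9.3 = 0.1075 per s.

0.108 per s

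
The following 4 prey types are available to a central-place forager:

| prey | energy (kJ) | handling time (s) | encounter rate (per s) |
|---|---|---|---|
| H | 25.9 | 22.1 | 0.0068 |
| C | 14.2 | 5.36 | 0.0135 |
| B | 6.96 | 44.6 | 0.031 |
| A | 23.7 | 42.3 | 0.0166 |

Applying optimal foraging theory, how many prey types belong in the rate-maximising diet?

E/h in descending order: C 2.65, H 1.17, A 0.56, B 0.156 kJ/s. The optimal diet is the largest prefix of this list for which every included type satisfies E_i/h_i > R on the types above it.
Rate on top 1: 0.1788. H: 1.17 > 0.1788 → include.
Rate on top 2: 0.3008. A: 0.56 > 0.3008 → include.
Rate on top 3: 0.3955. B: 0.156 < 0.3955 → exclude; stop.
Optimal diet: C, H, A — 3 of 4 types.

3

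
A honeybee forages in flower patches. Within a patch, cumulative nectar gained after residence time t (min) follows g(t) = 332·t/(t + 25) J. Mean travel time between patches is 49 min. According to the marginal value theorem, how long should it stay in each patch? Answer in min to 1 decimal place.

35.0 min

Optimal t* satisfies g'(t*) = g(t*)/(T + t*).
g'(t) = 332·25/(t + 25)². Setting 332·25/(t+25)² = 332t/[(t+25)(49+t)] gives 25(49+t) = t(t+25), so t² = 25×49 = 1225.
t* = √1225 = 35 min.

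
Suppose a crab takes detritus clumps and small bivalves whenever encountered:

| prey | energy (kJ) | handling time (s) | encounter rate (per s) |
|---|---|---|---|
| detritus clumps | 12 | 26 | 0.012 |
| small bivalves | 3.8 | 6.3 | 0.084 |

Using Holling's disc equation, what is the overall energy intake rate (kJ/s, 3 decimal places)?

0.252 kJ/s

R = Σλ_iE_i / (1 + Σλ_ih_i)
Numerator: 0.012×12 + 0.084×3.8 = 0.4632
Denominator: 1 + 0.012×26 + 0.084×6.3 = 1.841
R = 0.4632/1.841 = 0.2516 kJ/s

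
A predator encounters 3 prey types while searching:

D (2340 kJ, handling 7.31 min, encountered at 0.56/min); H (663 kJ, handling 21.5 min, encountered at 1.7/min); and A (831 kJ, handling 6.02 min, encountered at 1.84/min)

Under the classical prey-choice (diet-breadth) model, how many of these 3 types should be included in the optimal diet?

Profitabilities (E/h, kJ/min): D 320, A 138, H 30.8. Add prey in this order while the next type's profitability exceeds the intake rate on those already taken.
Rate on top 1: 257.3. A: 138 < 257.3 → exclude; stop.
Optimal diet: D — 1 of 3 types.

1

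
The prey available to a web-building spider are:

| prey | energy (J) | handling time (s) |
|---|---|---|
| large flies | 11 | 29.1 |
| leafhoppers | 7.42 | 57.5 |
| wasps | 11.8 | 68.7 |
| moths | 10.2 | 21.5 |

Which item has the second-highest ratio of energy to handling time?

large flies

In descending order of E/h:
moths: 10.2/21.5 = 0.474 J/s
large flies: 11/29.1 = 0.378 J/s
wasps: 11.8/68.7 = 0.172 J/s
leafhoppers: 7.42/57.5 = 0.129 J/s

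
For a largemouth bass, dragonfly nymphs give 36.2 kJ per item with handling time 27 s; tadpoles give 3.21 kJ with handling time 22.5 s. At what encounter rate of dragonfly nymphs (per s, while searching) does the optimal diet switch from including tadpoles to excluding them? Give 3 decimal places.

0.004 per s

At the threshold, the rate on dragonfly nymphs alone equals the profitability of tadpoles: λ·36.2/(1 + λ·27) = 3.21/22.5 = 0.1427.
Rearranging, λ(36.2 − 0.1427×27) = 0.1427, so λ = 0.1427/32.35 = 0.00441 per s.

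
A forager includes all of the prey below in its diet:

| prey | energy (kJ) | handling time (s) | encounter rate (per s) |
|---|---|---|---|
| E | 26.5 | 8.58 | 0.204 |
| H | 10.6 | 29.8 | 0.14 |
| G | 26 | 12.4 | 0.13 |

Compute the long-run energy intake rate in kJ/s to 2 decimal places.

1.20 kJ/s

R = (0.204×26.5 + 0.14×10.6 + 0.13×26) / (1 + 0.204×8.58 + 0.14×29.8 + 0.13×12.4) = 10.27/8.534 = 1.203 kJ/s.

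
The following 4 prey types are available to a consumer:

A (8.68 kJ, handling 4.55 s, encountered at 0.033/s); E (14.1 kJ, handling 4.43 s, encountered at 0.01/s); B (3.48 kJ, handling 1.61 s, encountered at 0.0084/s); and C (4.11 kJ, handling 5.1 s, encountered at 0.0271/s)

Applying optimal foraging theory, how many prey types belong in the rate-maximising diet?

Profitabilities (E/h, kJ/s): E 3.18, B 2.16, A 1.91, C 0.806. Add prey in this order while the next type's profitability exceeds the intake rate on those already taken.
Rate on top 1: 0.135. B: 2.16 > 0.135 → include.
Rate on top 2: 0.1609. A: 1.91 > 0.1609 → include.
Rate on top 3: 0.378. C: 0.806 > 0.378 → include.
Optimal diet: E, B, A, C — 4 of 4 types.

4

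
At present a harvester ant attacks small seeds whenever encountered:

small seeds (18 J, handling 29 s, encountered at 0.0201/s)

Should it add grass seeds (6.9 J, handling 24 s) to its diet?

Yes

On small seeds alone, R = ΣλE/(1+Σλh) = 0.3618/1.583 = 0.2286 J/s.
grass seeds: E/h = 6.9/24 = 0.2875 J/s.
0.2875 > 0.2286, so adding grass seeds raises the average — include it.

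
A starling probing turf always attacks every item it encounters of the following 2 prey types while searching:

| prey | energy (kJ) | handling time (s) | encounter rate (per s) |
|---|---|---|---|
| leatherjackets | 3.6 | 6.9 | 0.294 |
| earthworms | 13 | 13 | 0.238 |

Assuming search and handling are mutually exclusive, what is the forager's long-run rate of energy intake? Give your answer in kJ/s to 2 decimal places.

0.68 kJ/s

R = (0.294×3.6 + 0.238×13) / (1 + 0.294×6.9 + 0.238×13) = 4.152/6.123 = 0.6782 kJ/s.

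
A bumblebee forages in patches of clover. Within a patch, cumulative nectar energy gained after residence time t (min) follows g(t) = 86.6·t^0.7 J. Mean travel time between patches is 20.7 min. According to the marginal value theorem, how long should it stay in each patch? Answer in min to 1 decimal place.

48.3 min

Optimal t* satisfies g'(t*) = g(t*)/(T + t*).
g'(t) = 0.7·86.6·t^-0.3. Setting 0.7·86.6·t^-0.3 = 86.6·t^0.7/(20.7+t) gives 0.7(20.7+t) = t, so 0.30·t = 0.7×20.7.
t* = 0.7×20.7/0.30 = 48.3 min.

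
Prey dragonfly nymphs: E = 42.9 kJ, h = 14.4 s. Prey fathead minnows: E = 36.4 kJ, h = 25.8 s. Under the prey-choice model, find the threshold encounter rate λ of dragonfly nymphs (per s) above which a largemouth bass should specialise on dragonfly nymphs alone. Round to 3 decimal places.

0.062 per s

The zero-one rule: include fathead minnows iff E₂/h₂ > λE₁/(1+λh₁). Equality gives the switch point.
λE₁h₂ = E₂ + λE₂h₁ ⇒ λ = E₂/(E₁h₂ − E₂h₁) = 36.4/(1107 − 524.2) = 0.06247 per s.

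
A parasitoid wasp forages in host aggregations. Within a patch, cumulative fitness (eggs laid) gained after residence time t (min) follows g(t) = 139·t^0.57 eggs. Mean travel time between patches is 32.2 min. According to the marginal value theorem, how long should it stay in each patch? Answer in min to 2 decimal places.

42.68 min

Maximise g(t)/(T+t): set derivative to zero → g'(t)(T+t) = g(t).
g'(t) = 0.57·139·t^-0.43. Setting 0.57·139·t^-0.43 = 139·t^0.57/(32.2+t) gives 0.57(32.2+t) = t, so 0.43·t = 0.57×32.2.
t* = 0.57×32.2/0.43 = 42.68 min.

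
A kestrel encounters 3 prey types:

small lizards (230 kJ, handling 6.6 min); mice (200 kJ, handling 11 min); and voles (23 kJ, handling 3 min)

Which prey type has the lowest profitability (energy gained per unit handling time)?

voles

In descending order of E/h:
small lizards: 230/6.6 = 34.8 kJ/min
mice: 200/11 = 18.2 kJ/min
voles: 23/3 = 7.67 kJ/min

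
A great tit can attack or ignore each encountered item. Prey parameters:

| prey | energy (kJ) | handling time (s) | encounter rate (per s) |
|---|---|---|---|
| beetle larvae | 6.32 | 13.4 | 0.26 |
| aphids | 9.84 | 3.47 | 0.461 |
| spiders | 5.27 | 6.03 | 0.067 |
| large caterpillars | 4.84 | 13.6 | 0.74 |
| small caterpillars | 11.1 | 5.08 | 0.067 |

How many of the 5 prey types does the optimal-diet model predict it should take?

E/h in descending order: aphids 2.84, small caterpillars 2.19, spiders 0.874, beetle larvae 0.472, large caterpillars 0.356 kJ/s. The optimal diet is the largest prefix of this list for which every included type satisfies E_i/h_i > R on the types above it.
Rate on top 1: 1.745. small caterpillars: 2.19 > 1.745 → include.
Rate on top 2: 1.796. spiders: 0.874 < 1.796 → exclude; stop.
Optimal diet: aphids, small caterpillars — 2 of 5 types.

2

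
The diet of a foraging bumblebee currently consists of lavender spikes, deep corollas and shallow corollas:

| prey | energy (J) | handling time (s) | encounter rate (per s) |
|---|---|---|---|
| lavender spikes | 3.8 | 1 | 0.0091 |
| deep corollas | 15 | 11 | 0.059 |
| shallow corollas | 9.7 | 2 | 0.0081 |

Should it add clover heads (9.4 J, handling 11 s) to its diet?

Intake rate on the current diet: R = (0.0091×3.8 + 0.059×15 + 0.0081×9.7) / (1 + 0.0091×1 + 0.059×11 + 0.0081×2) = 0.9981/1.674 = 0.5962 J/s.
clover heads: E/h = 9.4/11 = 0.8545 J/s.
0.8545 > 0.5962, so adding clover heads raises the average — include it.

Yes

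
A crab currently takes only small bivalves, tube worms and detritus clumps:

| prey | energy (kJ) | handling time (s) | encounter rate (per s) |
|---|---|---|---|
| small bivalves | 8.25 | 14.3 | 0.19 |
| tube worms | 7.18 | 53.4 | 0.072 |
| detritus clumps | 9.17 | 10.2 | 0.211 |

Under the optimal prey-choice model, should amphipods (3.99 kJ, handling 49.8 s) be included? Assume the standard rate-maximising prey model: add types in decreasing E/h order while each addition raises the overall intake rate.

No

Current rate: (0.19×8.25 + 0.072×7.18 + 0.211×9.17)/(1 + 0.19×14.3 + 0.072×53.4 + 0.211×10.2) = 0.4138 kJ/s.
amphipods: E/h = 3.99/49.8 = 0.08012 kJ/s.
Since 0.08012 < R, time spent handling amphipods is better spent searching.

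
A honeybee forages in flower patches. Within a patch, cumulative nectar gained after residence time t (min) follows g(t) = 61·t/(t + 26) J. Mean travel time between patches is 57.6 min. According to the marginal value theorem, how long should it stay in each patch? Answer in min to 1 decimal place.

38.7 min

By the marginal value theorem, leave when the instantaneous gain rate g'(t) equals the habitat-wide average g(t)/(T + t).
g'(t) = 61·26/(t + 26)². Setting 61·26/(t+26)² = 61t/[(t+26)(57.6+t)] gives 26(57.6+t) = t(t+26), so t² = 26×57.6 = 1498.
t* = √1498 = 38.7 min.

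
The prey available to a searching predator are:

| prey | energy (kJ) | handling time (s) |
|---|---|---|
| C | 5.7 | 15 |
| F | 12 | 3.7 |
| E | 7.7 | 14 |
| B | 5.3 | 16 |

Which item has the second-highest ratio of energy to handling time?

E

Profitability E/h (kJ/s): C = 5.7/15 = 0.38, F = 12/3.7 = 3.24, E = 7.7/14 = 0.55, B = 5.3/16 = 0.331.
Ranked: F > E > C > B.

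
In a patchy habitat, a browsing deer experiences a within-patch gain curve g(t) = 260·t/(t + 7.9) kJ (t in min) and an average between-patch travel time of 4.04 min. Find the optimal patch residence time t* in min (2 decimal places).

5.65 min

By the marginal value theorem, leave when the instantaneous gain rate g'(t) equals the habitat-wide average g(t)/(T + t).
g'(t) = 260·7.9/(t + 7.9)². Setting 260·7.9/(t+7.9)² = 260t/[(t+7.9)(4.04+t)] gives 7.9(4.04+t) = t(t+7.9), so t² = 7.9×4.04 = 31.92.
t* = √31.92 = 5.649 min.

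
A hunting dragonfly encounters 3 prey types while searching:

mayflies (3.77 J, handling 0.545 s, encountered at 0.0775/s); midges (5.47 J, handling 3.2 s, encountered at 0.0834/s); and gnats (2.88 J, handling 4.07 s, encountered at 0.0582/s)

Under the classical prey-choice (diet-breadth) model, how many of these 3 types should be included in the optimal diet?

Rank by E/h (J/s): mayflies 6.92, midges 1.71, gnats 0.708. Include each in turn until the next type's E/h falls below the running intake rate.
Rate on top 1: 0.2803. midges: 1.71 > 0.2803 → include.
Rate on top 2: 0.5717. gnats: 0.708 > 0.5717 → include.
Optimal diet: mayflies, midges, gnats — 3 of 3 types.

3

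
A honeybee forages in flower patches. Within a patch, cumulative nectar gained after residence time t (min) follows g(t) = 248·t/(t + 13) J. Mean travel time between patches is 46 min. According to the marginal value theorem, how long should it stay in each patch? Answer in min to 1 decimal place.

24.5 min

Maximise g(t)/(T+t): set derivative to zero → g'(t)(T+t) = g(t).
g'(t) = 248·13/(t + 13)². Setting 248·13/(t+13)² = 248t/[(t+13)(46+t)] gives 13(46+t) = t(t+13), so t² = 13×46 = 598.
t* = √598 = 24.45 min.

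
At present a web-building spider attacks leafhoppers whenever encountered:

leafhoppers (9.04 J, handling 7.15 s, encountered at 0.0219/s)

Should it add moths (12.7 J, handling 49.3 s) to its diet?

On leafhoppers alone, R = ΣλE/(1+Σλh) = 0.198/1.157 = 0.1712 J/s.
Profitability of moths: 12.7/49.3 = 0.2576 J/s.
Since 0.2576 > R, including moths increases the long-run rate.

Yes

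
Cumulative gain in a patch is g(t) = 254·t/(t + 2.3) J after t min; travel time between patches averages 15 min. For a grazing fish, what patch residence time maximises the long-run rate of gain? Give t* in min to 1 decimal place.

Maximise g(t)/(T+t): set derivative to zero → g'(t)(T+t) = g(t).
g'(t) = 254·2.3/(t + 2.3)². Setting 254·2.3/(t+2.3)² = 254t/[(t+2.3)(15+t)] gives 2.3(15+t) = t(t+2.3), so t² = 2.3×15 = 34.5.
t* = √34.5 = 5.874 min.

5.9 min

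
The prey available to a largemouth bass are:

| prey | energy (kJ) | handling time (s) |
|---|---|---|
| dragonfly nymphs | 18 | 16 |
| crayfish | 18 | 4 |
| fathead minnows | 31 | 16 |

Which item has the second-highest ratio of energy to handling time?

fathead minnows

In descending order of E/h:
crayfish: 18/4 = 4.5 kJ/s
fathead minnows: 31/16 = 1.94 kJ/s
dragonfly nymphs: 18/16 = 1.12 kJ/s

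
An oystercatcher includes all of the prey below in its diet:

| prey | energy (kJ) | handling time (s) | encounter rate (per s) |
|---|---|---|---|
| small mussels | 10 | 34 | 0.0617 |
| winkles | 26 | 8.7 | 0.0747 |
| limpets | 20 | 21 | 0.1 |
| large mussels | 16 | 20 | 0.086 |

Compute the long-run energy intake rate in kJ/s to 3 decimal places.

R = (0.0617×10 + 0.0747×26 + 0.1×20 + 0.086×16) / (1 + 0.0617×34 + 0.0747×8.7 + 0.1×21 + 0.086×20) = 5.935/7.568 = 0.7843 kJ/s.

0.784 kJ/s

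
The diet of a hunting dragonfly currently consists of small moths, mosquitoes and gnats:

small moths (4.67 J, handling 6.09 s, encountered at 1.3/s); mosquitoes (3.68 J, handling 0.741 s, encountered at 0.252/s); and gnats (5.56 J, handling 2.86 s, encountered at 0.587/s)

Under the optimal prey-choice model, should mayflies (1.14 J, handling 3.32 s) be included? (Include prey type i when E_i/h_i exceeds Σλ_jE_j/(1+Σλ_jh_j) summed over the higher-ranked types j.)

No

On small moths, mosquitoes and gnats alone, R = ΣλE/(1+Σλh) = 10.26/10.78 = 0.9517 J/s.
Profitability of mayflies: 1.14/3.32 = 0.3434 J/s.
0.3434 < 0.9517, so adding mayflies would lower the average — exclude it.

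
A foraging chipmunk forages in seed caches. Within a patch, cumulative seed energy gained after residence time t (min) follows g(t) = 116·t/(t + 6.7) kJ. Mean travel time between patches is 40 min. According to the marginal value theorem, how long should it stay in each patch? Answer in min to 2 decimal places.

16.37 min

Optimal t* satisfies g'(t*) = g(t*)/(T + t*).
g'(t) = 116·6.7/(t + 6.7)². Setting 116·6.7/(t+6.7)² = 116t/[(t+6.7)(40+t)] gives 6.7(40+t) = t(t+6.7), so t² = 6.7×40 = 268.
t* = √268 = 16.37 min.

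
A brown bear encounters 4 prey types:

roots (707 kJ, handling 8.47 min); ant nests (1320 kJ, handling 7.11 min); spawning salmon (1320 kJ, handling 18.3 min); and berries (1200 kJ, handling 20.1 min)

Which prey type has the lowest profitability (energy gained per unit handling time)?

In descending order of E/h:
ant nests: 1320/7.11 = 186 kJ/min
roots: 707/8.47 = 83.5 kJ/min
spawning salmon: 1320/18.3 = 72.1 kJ/min
berries: 1200/20.1 = 59.7 kJ/min

berries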